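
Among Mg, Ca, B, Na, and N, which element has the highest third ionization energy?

Mg

IE_3 is the cost of taking one more electron from the +2 cation: Mg²⁺ is the bare [Ne] core; Ca²⁺ is the bare [Ar] core; B²⁺ still has 1 valence electron; Na²⁺ is already 1 electron into the core; N²⁺ still has 3 valence electrons.
Pulling an electron out of a noble-gas core costs far more than removing a remaining valence electron, so Ca, Na and Mg sit at the high end of IE_3.
Valence configurations: B²⁺ [He]2s¹, N²⁺ [He]2s²2p¹.
The numbers (kJ/mol): Mg 7733, Ca 4912, B 3660, Na 6910, N 4578.
Overall IE_3 order: B < N < Ca < Na < Mg.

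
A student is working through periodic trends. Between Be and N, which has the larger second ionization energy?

N

Consider each +1 ion: Be⁺ still has 1 valence electron; N⁺ still has 4 valence electrons.
All are still removing valence electrons, so compare the +1 ions as you would atoms: IE_2 generally rises across a period (higher Z_eff) and falls down a group (larger shell), subject to the usual subshell exceptions.
Valence configurations: Be⁺ [He]2s¹, N⁺ [He]2s²2p².
Tabulated IE_2 (kJ/mol): Be 1757, N 2856.
Putting it together, IE_2: Be < N.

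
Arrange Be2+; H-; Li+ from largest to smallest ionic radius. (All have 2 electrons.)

All of these have 2 electrons, so size is governed by nuclear charge alone: the more protons, the stronger the pull on the same electron cloud, and the smaller the ion.
Nuclear charges: Be2+ (Z=4), Li+ (Z=3), H- (Z=1).
Largest to smallest: H- > Li+ > Be2+.

H- > Li+ > Be2+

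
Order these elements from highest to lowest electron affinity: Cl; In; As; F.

Cl, F, As, In

F is in period 2, group 17; Cl is in period 3, group 17; As is in period 4, group 15; In is in period 5, group 13.
Electron affinity generally becomes more exothermic across a period toward the halogens and less exothermic down a group.
These span different periods and groups, so the two trends combine.
As > In: relative to In, both the across-period and down-group shifts push As's electron affinity up.
F > As: relative to As, both the across-period and down-group shifts push F's electron affinity up.
Cl > F: this pair runs against the simple trend — see the exception note.
Note the exception: Cl has a higher electron affinity than F, contrary to the simple trend — F's small 2p subshell makes the incoming electron feel strong e⁻–e⁻ repulsion, so Cl actually releases more energy on gaining an electron.
Tabulated electron affinity (kJ/mol): F 328, Cl 349, As 78, In 29.
So from highest to lowest: Cl > F > As > In.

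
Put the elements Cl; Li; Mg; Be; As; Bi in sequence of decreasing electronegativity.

Cl > As > Bi > Be > Mg > Li

Li is in period 2, group 1; Be is in period 2, group 2; Mg is in period 3, group 2; Cl is in period 3, group 17; As is in period 4, group 15; Bi is in period 6, group 15.
Smaller atoms with higher effective nuclear charge are more electronegative.
Here both period and group differ, so the two effects have to be weighed against each other.
Mg > Li: the two effects oppose for this pair; the across-period effect wins (1.31 vs 0.98).
Be > Mg: Be sits above Mg in group 2, so the down-group effect alone puts Be higher.
Bi > Be: period and group pull opposite ways; the across-period shift dominates (2.02 vs 1.57).
As > Bi: they share group 15; the group trend gives As the larger value.
Cl > As: relative to As, both the across-period and down-group shifts push Cl's electronegativity up.
Approximate values (Pauling): Li 0.98, Be 1.57, Mg 1.31, Cl 3.16, As 2.18, Bi 2.02.
So from highest to lowest: Cl > As > Bi > Be > Mg > Li.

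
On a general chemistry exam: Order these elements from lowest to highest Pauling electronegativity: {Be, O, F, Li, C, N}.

Li is in period 2, group 1; Be is in period 2, group 2; C is in period 2, group 14; N is in period 2, group 15; O is in period 2, group 16; F is in period 2, group 17.
Atoms toward the upper right of the periodic table pull bonding electrons most strongly.
All lie in period 2, so electronegativity increases left to right.
So from lowest to highest: Li < Be < C < N < O < F.

Li < Be < C < N < O < F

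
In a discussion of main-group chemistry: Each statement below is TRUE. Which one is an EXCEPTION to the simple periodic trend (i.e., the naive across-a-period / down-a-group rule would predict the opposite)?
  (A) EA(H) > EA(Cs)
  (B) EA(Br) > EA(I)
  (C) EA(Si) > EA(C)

(C)

The general trend: electron affinity increases across a period and decreases down a group.
(A) H (period 1, group 1) vs Cs (period 6, group 1): the stated order agrees with the simple trend.
(B) Br (period 4, group 17) vs I (period 5, group 17): the stated order agrees with the simple trend.
(C) Si (period 3, group 14) vs C (period 2, group 14): the stated order contradicts the simple trend.
The exception is (C): Si's larger, more diffuse 3p orbitals accept an added electron slightly more readily than C's compact 2p.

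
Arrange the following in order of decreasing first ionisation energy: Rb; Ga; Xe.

Ga is in period 4, group 13; Rb is in period 5, group 1; Xe is in period 5, group 18.
First ionization energy rises across a period (greater Z_eff holds electrons more tightly) and falls down a group (valence electrons are farther from the nucleus).
These span different periods and groups, so the two trends combine.
Ga > Rb: relative to Rb, both the across-period and down-group shifts push Ga's first ionization energy up.
Xe > Ga: the two effects oppose for this pair; the across-period effect wins (1170 vs 579 kJ/mol).
Approximate values (kJ/mol): Ga 579, Rb 403, Xe 1170.
So from highest to lowest: Xe > Ga > Rb.

Xe, Ga, Rb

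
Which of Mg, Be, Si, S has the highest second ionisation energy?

S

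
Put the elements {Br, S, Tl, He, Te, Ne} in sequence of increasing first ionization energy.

He is in period 1, group 18; Ne is in period 2, group 18; S is in period 3, group 16; Br is in period 4, group 17; Te is in period 5, group 16; Tl is in period 6, group 13.
First ionization energy rises across a period (greater Z_eff holds electrons more tightly) and falls down a group (valence electrons are farther from the nucleus).
Neither a single period nor a single group — weigh both effects.
Te > Tl: relative to Tl, both the across-period and down-group shifts push Te's first ionization energy up.
S > Te: they share group 16; the group trend gives S the larger value.
Br > S: the two effects oppose for this pair; the across-period effect wins (1140 vs 1000 kJ/mol).
Ne > Br: relative to Br, both the across-period and down-group shifts push Ne's first ionization energy up.
He > Ne: He sits above Ne in group 18, so the down-group effect alone puts He higher.
Approximate values (kJ/mol): He 2372, Ne 2081, S 1000, Br 1140, Te 869, Tl 589.
So from lowest to highest: Tl < Te < S < Br < Ne < He.

Tl < Te < S < Br < Ne < He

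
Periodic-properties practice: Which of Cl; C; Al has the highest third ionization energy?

C

Consider each +2 ion: Cl²⁺ still has 5 valence electrons; C²⁺ still has 2 valence electrons; Al²⁺ still has 1 valence electron.
All are still removing valence electrons, so compare the +2 ions as you would atoms: IE_3 generally rises across a period (higher Z_eff) and falls down a group (larger shell), subject to the usual subshell exceptions.
Valence configurations: Cl²⁺ [Ne]3s²3p³, C²⁺ [He]2s², Al²⁺ [Ne]3s¹.
Approximate IE_3 values (kJ/mol): Cl 3822, C 4620, Al 2745.
Overall IE_3 order: Al < Cl < C.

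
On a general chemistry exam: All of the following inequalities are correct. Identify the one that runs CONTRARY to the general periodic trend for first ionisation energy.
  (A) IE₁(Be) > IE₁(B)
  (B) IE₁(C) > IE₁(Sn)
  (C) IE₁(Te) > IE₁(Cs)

(A)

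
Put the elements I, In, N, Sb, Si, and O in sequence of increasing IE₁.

In < Si < Sb < I < O < N

N is in period 2, group 15; O is in period 2, group 16; Si is in period 3, group 14; In is in period 5, group 13; Sb is in period 5, group 15; I is in period 5, group 17.
IE₁ increases left→right with effective nuclear charge and decreases top→bottom as the valence shell moves farther out.
Neither a single period nor a single group — weigh both effects.
Si > In: both effects reinforce here, so Si is clearly the higher of the two.
Sb > Si: the two effects oppose for this pair; the across-period effect wins (831 vs 786 kJ/mol).
I > Sb: I lies to the right of Sb in period 5, so the across-period effect alone puts I higher.
O > I: period and group pull opposite ways; the down-group shift dominates (1314 vs 1008 kJ/mol).
N > O: this pair runs against the simple trend — see the exception note.
Note the exception: N has a higher first ionization energy than O, contrary to the simple trend — pairing an electron in O's 2p⁴ costs repulsion energy, so O ionizes more easily than half-filled N (2p³).
Approximate values (kJ/mol): N 1402, O 1314, Si 786, In 558, Sb 831, I 1008.
So from lowest to highest: In < Si < Sb < I < O < N.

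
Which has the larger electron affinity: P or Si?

Si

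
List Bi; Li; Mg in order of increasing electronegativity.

EN rises left→right (higher Z_eff, smaller atoms) and falls top→bottom (larger, more shielded atoms).
Here both period and group differ, so the two effects have to be weighed against each other.
Mg > Li: the two effects oppose for this pair; the across-period effect wins (1.31 vs 0.98).
Bi > Mg: period and group pull opposite ways; the across-period shift dominates (2.02 vs 1.31).
Approximate values (Pauling): Li 0.98, Mg 1.31, Bi 2.02.
So from lowest to highest: Li < Mg < Bi.

Li < Mg < Bi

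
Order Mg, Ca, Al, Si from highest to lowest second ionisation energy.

The second ionization energy removes an electron from the +1 ion. For each element: Mg⁺ still has 1 valence electron; Ca⁺ still has 1 valence electron; Al⁺ still has 2 valence electrons; Si⁺ still has 3 valence electrons.
All are still removing valence electrons, so compare the +1 ions as you would atoms: IE_2 generally rises across a period (higher Z_eff) and falls down a group (larger shell), subject to the usual subshell exceptions.
Valence configurations: Mg⁺ [Ne]3s¹, Ca⁺ [Ar]4s¹, Al⁺ [Ne]3s², Si⁺ [Ne]3s²3p¹.
Si⁺ loses a lone 3p electron whereas Al⁺ must break into a filled 3s² pair, so IE_2(Al) > IE_2(Si) even though Si has the higher nuclear charge.
Tabulated IE_2 (kJ/mol): Mg 1451, Ca 1145, Al 1817, Si 1577.
Putting it together, IE_2: Ca < Mg < Si < Al.

Al > Si > Mg > Ca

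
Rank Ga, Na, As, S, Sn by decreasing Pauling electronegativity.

S > As > Sn > Ga > Na

Na is in period 3, group 1; S is in period 3, group 16; Ga is in period 4, group 13; As is in period 4, group 15; Sn is in period 5, group 14.
Atoms toward the upper right of the periodic table pull bonding electrons most strongly.
Here both period and group differ, so the two effects have to be weighed against each other.
Ga > Na: the two effects oppose for this pair; the across-period effect wins (1.81 vs 0.93).
Sn > Ga: the two effects oppose for this pair; the across-period effect wins (1.96 vs 1.81).
As > Sn: relative to Sn, both the across-period and down-group shifts push As's electronegativity up.
S > As: relative to As, both the across-period and down-group shifts push S's electronegativity up.
For reference (Pauling): Na 0.93, S 2.58, Ga 1.81, As 2.18, Sn 1.96.
So from highest to lowest: S > As > Sn > Ga > Na.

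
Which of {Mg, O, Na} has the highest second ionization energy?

Na

Consider each +1 ion: Mg⁺ still has 1 valence electron; O⁺ still has 5 valence electrons; Na⁺ is the bare [Ne] core.
Core electrons are held far more tightly than valence electrons, so Na tops the IE_2 order.
Valence configurations: Mg⁺ [Ne]3s¹, O⁺ [He]2s²2p³.
Approximate IE_2 values (kJ/mol): Mg 1451, O 3388, Na 4562.
Hence IE_2: Mg < O < Na.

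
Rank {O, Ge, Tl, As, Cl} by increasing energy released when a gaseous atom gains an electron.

O is in period 2, group 16; Cl is in period 3, group 17; Ge is in period 4, group 14; As is in period 4, group 15; Tl is in period 6, group 13.
Adding an electron releases more energy for atoms nearer the top right (short of the noble gases).
Neither a single period nor a single group — weigh both effects.
As > Tl: relative to Tl, both the across-period and down-group shifts push As's electron affinity up.
Ge > As: this pair runs against the simple trend — see the exception note.
O > Ge: relative to Ge, both the across-period and down-group shifts push O's electron affinity up.
Cl > O: period and group pull opposite ways; the across-period shift dominates (349 vs 141 kJ/mol).
Note the exception: Ge has a higher electron affinity than As, contrary to the simple trend — adding an electron to As's half-filled 4p³ is unfavourable, so Ge (4p²) has the more exothermic EA.
Approximate values (kJ/mol): O 141, Cl 349, Ge 119, As 78, Tl 19.
So from lowest to highest: Tl < As < Ge < O < Cl.

Tl < As < Ge < O < Cl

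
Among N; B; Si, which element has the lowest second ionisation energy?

After 1 electron has been removed, what remains? N⁺ still has 4 valence electrons; B⁺ still has 2 valence electrons; Si⁺ still has 3 valence electrons.
All are still removing valence electrons, so compare the +1 ions as you would atoms: IE_2 generally rises across a period (higher Z_eff) and falls down a group (larger shell), subject to the usual subshell exceptions.
Valence configurations: N⁺ [He]2s²2p², B⁺ [He]2s², Si⁺ [Ne]3s²3p¹.
Approximate IE_2 values (kJ/mol): N 2856, B 2427, Si 1577.
Putting it together, IE_2: Si < B < N.

Si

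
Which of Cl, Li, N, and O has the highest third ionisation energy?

After 2 electrons have been removed, what remains? Cl²⁺ still has 5 valence electrons; Li²⁺ is already 1 electron into the core; N²⁺ still has 3 valence electrons; O²⁺ still has 4 valence electrons.
Breaking into a closed-shell core is much more expensive than removing a leftover valence electron — Li has the largest IE_3 here.
Valence configurations: Cl²⁺ [Ne]3s²3p³, N²⁺ [He]2s²2p¹, O²⁺ [He]2s²2p².
Approximate IE_3 values (kJ/mol): Cl 3822, Li 11815, N 4578, O 5300.
Overall IE_3 order: Cl < N < O < Li.

Li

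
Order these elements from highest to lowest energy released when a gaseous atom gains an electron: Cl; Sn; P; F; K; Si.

Cl > F > Si > Sn > P > K

F is in period 2, group 17; Si is in period 3, group 14; P is in period 3, group 15; Cl is in period 3, group 17; K is in period 4, group 1; Sn is in period 5, group 14.
EA tends to increase across a period and decrease down a group, though the pattern is less regular than for IE or radius.
Here both period and group differ, so the two effects have to be weighed against each other.
P > K: relative to K, both the across-period and down-group shifts push P's electron affinity up.
Sn > P: this pair runs against the simple trend — see the exception note.
Si > Sn: Si sits above Sn in group 14, so the down-group effect alone puts Si higher.
F > Si: relative to Si, both the across-period and down-group shifts push F's electron affinity up.
Cl > F: this pair runs against the simple trend — see the exception note.
Note the exception: Sn has a higher electron affinity than P, contrary to the simple trend — adding an electron to P's half-filled np³ subshell costs electron-pairing energy.
Note the exception: Cl has a higher electron affinity than F, contrary to the simple trend — F's small 2p subshell makes the incoming electron feel strong e⁻–e⁻ repulsion, so Cl actually releases more energy on gaining an electron.
Note the exception: Si has a higher electron affinity than P, contrary to the simple trend — adding an electron to P's half-filled 3p³ is unfavourable, so Si (3p²) has the more exothermic EA.
Approximate values (kJ/mol): F 328, Si 134, P 72, Cl 349, K 48, Sn 107.
So from highest to lowest: Cl > F > Si > Sn > P > K.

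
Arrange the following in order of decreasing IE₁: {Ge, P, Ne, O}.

O is in period 2, group 16; Ne is in period 2, group 18; P is in period 3, group 15; Ge is in period 4, group 14.
Across a period the outer electron is held more tightly (higher IE₁); down a group it sits in a higher shell, more shielded, and comes off more easily.
These span different periods and groups, so the two trends combine.
P > Ge: relative to Ge, both the across-period and down-group shifts push P's first ionization energy up.
O > P: both effects reinforce here, so O is clearly the higher of the two.
Ne > O: both are in period 2; the period trend gives Ne the larger value.
Approximate values (kJ/mol): O 1314, Ne 2081, P 1012, Ge 762.
So from highest to lowest: Ne > O > P > Ge.

Ne > O > P > Ge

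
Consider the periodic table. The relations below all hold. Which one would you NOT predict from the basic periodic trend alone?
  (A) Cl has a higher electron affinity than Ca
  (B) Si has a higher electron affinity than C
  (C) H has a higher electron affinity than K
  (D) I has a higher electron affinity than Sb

The general trend: electron affinity increases across a period and decreases down a group.
(A) Cl (period 3, group 17) vs Ca (period 4, group 2): the stated order agrees with the simple trend.
(B) Si (period 3, group 14) vs C (period 2, group 14): the stated order contradicts the simple trend.
(C) H (period 1, group 1) vs K (period 4, group 1): the stated order agrees with the simple trend.
(D) I (period 5, group 17) vs Sb (period 5, group 15): the stated order agrees with the simple trend.
The exception is (B): Si's larger, more diffuse 3p orbitals accept an added electron slightly more readily than C's compact 2p.

(B)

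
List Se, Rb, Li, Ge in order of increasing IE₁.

Li is in period 2, group 1; Ge is in period 4, group 14; Se is in period 4, group 16; Rb is in period 5, group 1.
First ionization energy rises across a period (greater Z_eff holds electrons more tightly) and falls down a group (valence electrons are farther from the nucleus).
Here both period and group differ, so the two effects have to be weighed against each other.
Li > Rb: they share group 1; the group trend gives Li the larger value.
Ge > Li: period and group pull opposite ways; the across-period shift dominates (762 vs 520 kJ/mol).
Se > Ge: both are in period 4; the period trend gives Se the larger value.
For reference (kJ/mol): Li 520, Ge 762, Se 941, Rb 403.
So from lowest to highest: Rb < Li < Ge < Se.

Rb < Li < Ge < Se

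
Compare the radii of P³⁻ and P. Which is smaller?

Forming P³⁻ adds 3 electrons to P. More electron–electron repulsion in the same shell, with unchanged nuclear charge, lets the cloud expand.
An anion is larger than its parent atom: P³⁻ > P.

P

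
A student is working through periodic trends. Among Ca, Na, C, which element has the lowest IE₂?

Ca

After 1 electron has been removed, what remains? Ca⁺ still has 1 valence electron; Na⁺ is the bare [Ne] core; C⁺ still has 3 valence electrons.
Pulling an electron out of a noble-gas core costs far more than removing a remaining valence electron, so Na sits at the high end of IE_2.
Valence configurations: Ca⁺ [Ar]4s¹, C⁺ [He]2s²2p¹.
Approximate IE_2 values (kJ/mol): Ca 1145, Na 4562, C 2353.
Overall IE_2 order: Ca < C < Na.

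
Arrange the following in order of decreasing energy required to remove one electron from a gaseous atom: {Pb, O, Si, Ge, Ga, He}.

He > O > Si > Ge > Pb > Ga

First ionization energy rises across a period (greater Z_eff holds electrons more tightly) and falls down a group (valence electrons are farther from the nucleus).
These span different periods and groups, so the two trends combine.
Pb > Ga: period and group pull opposite ways; the across-period shift dominates (716 vs 579 kJ/mol).
Ge > Pb: they share group 14; the group trend gives Ge the larger value.
Si > Ge: they share group 14; the group trend gives Si the larger value.
O > Si: relative to Si, both the across-period and down-group shifts push O's first ionization energy up.
He > O: relative to O, both the across-period and down-group shifts push He's first ionization energy up.
For reference (kJ/mol): He 2372, O 1314, Si 786, Ga 579, Ge 762, Pb 716.
So from highest to lowest: He > O > Si > Ge > Pb > Ga.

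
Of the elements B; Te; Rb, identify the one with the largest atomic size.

Rb

B is in period 2, group 13; Rb is in period 5, group 1; Te is in period 5, group 16.
Moving right in a period, electrons are added to the same shell under a stronger nuclear pull, so atoms get smaller; moving down, a new shell is opened and atoms get larger.
These span different periods and groups, so the two trends combine.
Te > B: period and group pull opposite ways; the down-group shift dominates (136 vs 85 pm).
Rb > Te: Rb lies to the left of Te in period 5, so the across-period effect alone puts Rb larger.
Tabulated atomic radius (pm): B 85, Rb 210, Te 136.
The largest atomic size among these belongs to Rb.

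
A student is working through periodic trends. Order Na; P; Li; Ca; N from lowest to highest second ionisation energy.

Ca < P < N < Na < Li

The second ionization energy removes an electron from the +1 ion. For each element: Na⁺ is the bare [Ne] core; P⁺ still has 4 valence electrons; Li⁺ is the bare [He] core; Ca⁺ still has 1 valence electron; N⁺ still has 4 valence electrons.
Pulling an electron out of a noble-gas core costs far more than removing a remaining valence electron, so Na and Li sit at the high end of IE_2.
Valence configurations: P⁺ [Ne]3s²3p², Ca⁺ [Ar]4s¹, N⁺ [He]2s²2p².
Tabulated IE_2 (kJ/mol): Na 4562, P 1907, Li 7298, Ca 1145, N 2856.
Putting it together, IE_2: Ca < P < N < Na < Li.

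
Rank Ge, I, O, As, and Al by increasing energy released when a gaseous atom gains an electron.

Al, As, Ge, O, I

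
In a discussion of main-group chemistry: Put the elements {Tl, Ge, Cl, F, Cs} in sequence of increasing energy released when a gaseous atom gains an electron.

Tl < Cs < Ge < F < Cl

F is in period 2, group 17; Cl is in period 3, group 17; Ge is in period 4, group 14; Cs is in period 6, group 1; Tl is in period 6, group 13.
Adding an electron releases more energy for atoms nearer the top right (short of the noble gases).
Here both period and group differ, so the two effects have to be weighed against each other.
Cs > Tl: this pair runs against the simple trend — see the exception note.
Ge > Cs: relative to Cs, both the across-period and down-group shifts push Ge's electron affinity up.
F > Ge: both effects reinforce here, so F is clearly the higher of the two.
Cl > F: this pair runs against the simple trend — see the exception note.
Note the exception: Cs has a higher electron affinity than Tl, contrary to the simple trend — Tl's ns²np¹ configuration gives only a small electron affinity — the sparsely filled np subshell binds an added electron weakly.
Note the exception: Cl has a higher electron affinity than F, contrary to the simple trend — F's small 2p subshell makes the incoming electron feel strong e⁻–e⁻ repulsion, so Cl actually releases more energy on gaining an electron.
For reference (kJ/mol): F 328, Cl 349, Ge 119, Cs 46, Tl 19.
So from lowest to highest: Tl < Cs < Ge < F < Cl.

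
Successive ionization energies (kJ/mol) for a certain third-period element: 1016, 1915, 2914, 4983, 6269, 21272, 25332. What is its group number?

Look for the largest jump between consecutive ionization energies: IE6/IE5 ≈ 3.4, far larger than any earlier ratio.
That jump marks the point where a core electron is being removed. So the atom has 5 valence electrons.
A main-group element with 5 valence electrons is in group 15.

Group 15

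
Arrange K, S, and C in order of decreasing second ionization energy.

K, C, S

The second ionization energy removes an electron from the +1 ion. For each element: K⁺ is the bare [Ar] core; S⁺ still has 5 valence electrons; C⁺ still has 3 valence electrons.
Breaking into a closed-shell core is much more expensive than removing a leftover valence electron — K has the largest IE_2 here.
Valence configurations: S⁺ [Ne]3s²3p³, C⁺ [He]2s²2p¹.
Approximate IE_2 values (kJ/mol): K 3052, S 2252, C 2353.
Overall IE_2 order: S < C < K.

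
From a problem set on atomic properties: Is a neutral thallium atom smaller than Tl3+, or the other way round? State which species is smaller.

Tl3+

Forming Tl3+ removes 3 electrons from Tl. Fewer electrons for the same nuclear charge means less shielding and a higher Z_eff on the remaining electrons, and for main-group metals the entire outer shell is lost.
A cation is smaller than its parent atom: Tl3+ < Tl.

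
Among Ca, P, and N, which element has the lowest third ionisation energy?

P

After 2 electrons have been removed, what remains? Ca²⁺ is the bare [Ar] core; P²⁺ still has 3 valence electrons; N²⁺ still has 3 valence electrons.
Core electrons are held far more tightly than valence electrons, so Ca tops the IE_3 order.
Valence configurations: P²⁺ [Ne]3s²3p¹, N²⁺ [He]2s²2p¹.
The numbers (kJ/mol): Ca 4912, P 2914, N 4578.
Putting it together, IE_3: P < N < Ca.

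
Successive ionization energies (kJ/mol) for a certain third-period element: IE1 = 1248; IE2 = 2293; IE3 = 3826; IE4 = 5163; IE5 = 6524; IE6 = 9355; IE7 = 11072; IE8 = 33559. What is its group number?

Group 17

Look for the largest jump between consecutive ionization energies: IE8/IE7 ≈ 3.0, far larger than any earlier ratio.
That jump marks the point where a core electron is being removed. So the atom has 7 valence electrons.
A main-group element with 7 valence electrons is in group 17.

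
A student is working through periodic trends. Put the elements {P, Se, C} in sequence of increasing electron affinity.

P, C, Se

Adding an electron releases more energy for atoms nearer the top right (short of the noble gases).
A diagonal step moves right (one effect) and down (the opposite effect) at once.
C > P: the two effects oppose for this pair; the down-group effect wins (122 vs 72 kJ/mol).
Se > C: the two effects oppose for this pair; the across-period effect wins (195 vs 122 kJ/mol).
Approximate values (kJ/mol): C 122, P 72, Se 195.
So from lowest to highest: P < C < Se.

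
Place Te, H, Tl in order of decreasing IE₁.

H is in period 1, group 1; Te is in period 5, group 16; Tl is in period 6, group 13.
Removing the outermost electron gets harder across a period and easier down a group.
Neither a single period nor a single group — weigh both effects.
Te > Tl: both effects reinforce here, so Te is clearly the higher of the two.
H > Te: period and group pull opposite ways; the down-group shift dominates (1312 vs 869 kJ/mol).
For reference (kJ/mol): H 1312, Te 869, Tl 589.
So from highest to lowest: H > Te > Tl.

H > Te > Tl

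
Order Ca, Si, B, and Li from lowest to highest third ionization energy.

Si < B < Ca < Li

After 2 electrons have been removed, what remains? Ca²⁺ is the bare [Ar] core; Si²⁺ still has 2 valence electrons; B²⁺ still has 1 valence electron; Li²⁺ is already 1 electron into the core.
Core electrons are held far more tightly than valence electrons, so Ca and Li top the IE_3 order.
Valence configurations: Si²⁺ [Ne]3s², B²⁺ [He]2s¹.
Approximate IE_3 values (kJ/mol): Ca 4912, Si 3232, B 3660, Li 11815.
Putting it together, IE_3: Si < B < Ca < Li.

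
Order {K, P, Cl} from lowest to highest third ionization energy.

P < Cl < K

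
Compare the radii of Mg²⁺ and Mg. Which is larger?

Forming Mg²⁺ removes 2 electrons from Mg. Fewer electrons for the same nuclear charge means less shielding and a higher Z_eff on the remaining electrons, and for main-group metals the entire outer shell is lost.
A cation is smaller than its parent atom: Mg²⁺ < Mg.

Mg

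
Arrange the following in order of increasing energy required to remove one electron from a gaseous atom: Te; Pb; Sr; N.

Sr < Pb < Te < N

N is in period 2, group 15; Sr is in period 5, group 2; Te is in period 5, group 16; Pb is in period 6, group 14.
Across a period the outer electron is held more tightly (higher IE₁); down a group it sits in a higher shell, more shielded, and comes off more easily.
These span different periods and groups, so the two trends combine.
Pb > Sr: period and group pull opposite ways; the across-period shift dominates (716 vs 550 kJ/mol).
Te > Pb: relative to Pb, both the across-period and down-group shifts push Te's first ionization energy up.
N > Te: period and group pull opposite ways; the down-group shift dominates (1402 vs 869 kJ/mol).
Tabulated first ionization energy (kJ/mol): N 1402, Sr 550, Te 869, Pb 716.
So from lowest to highest: Sr < Pb < Te < N.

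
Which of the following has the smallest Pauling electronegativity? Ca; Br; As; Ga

Ca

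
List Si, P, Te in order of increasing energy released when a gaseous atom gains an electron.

Electron affinity generally becomes more exothermic across a period toward the halogens and less exothermic down a group.
Neither a single period nor a single group — weigh both effects.
Si > P: this pair runs against the simple trend — see the exception note.
Te > Si: the two effects oppose for this pair; the across-period effect wins (190 vs 134 kJ/mol).
Note the exception: Si has a higher electron affinity than P, contrary to the simple trend — adding an electron to P's half-filled 3p³ is unfavourable, so Si (3p²) has the more exothermic EA.
Tabulated electron affinity (kJ/mol): Si 134, P 72, Te 190.
So from lowest to highest: P < Si < Te.

P < Si < Te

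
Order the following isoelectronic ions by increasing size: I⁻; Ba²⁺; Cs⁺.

All of these have 54 electrons, so size is governed by nuclear charge alone: the more protons, the stronger the pull on the same electron cloud, and the smaller the ion.
Nuclear charges: Ba²⁺ (Z=56), Cs⁺ (Z=55), I⁻ (Z=53).
Smallest to largest: Ba²⁺ < Cs⁺ < I⁻.

Ba²⁺ < Cs⁺ < I⁻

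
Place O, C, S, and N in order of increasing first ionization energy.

S < C < O < N

C is in period 2, group 14; N is in period 2, group 15; O is in period 2, group 16; S is in period 3, group 16.
First ionization energy rises across a period (greater Z_eff holds electrons more tightly) and falls down a group (valence electrons are farther from the nucleus).
Neither a single period nor a single group — weigh both effects.
C > S: the two effects oppose for this pair; the down-group effect wins (1086 vs 1000 kJ/mol).
O > C: O lies to the right of C in period 2, so the across-period effect alone puts O higher.
N > O: this pair runs against the simple trend — see the exception note.
Note the exception: N has a higher first ionization energy than O, contrary to the simple trend — pairing an electron in O's 2p⁴ costs repulsion energy, so O ionizes more easily than half-filled N (2p³).
Approximate values (kJ/mol): C 1086, N 1402, O 1314, S 1000.
So from lowest to highest: S < C < O < N.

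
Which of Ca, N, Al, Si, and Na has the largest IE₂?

After 1 electron has been removed, what remains? Ca⁺ still has 1 valence electron; N⁺ still has 4 valence electrons; Al⁺ still has 2 valence electrons; Si⁺ still has 3 valence electrons; Na⁺ is the bare [Ne] core.
Breaking into a closed-shell core is much more expensive than removing a leftover valence electron — Na has the largest IE_2 here.
Valence configurations: Ca⁺ [Ar]4s¹, N⁺ [He]2s²2p², Al⁺ [Ne]3s², Si⁺ [Ne]3s²3p¹.
Si⁺ loses a lone 3p electron whereas Al⁺ must break into a filled 3s² pair, so IE_2(Al) > IE_2(Si) even though Si has the higher nuclear charge.
The numbers (kJ/mol): Ca 1145, N 2856, Al 1817, Si 1577, Na 4562.
Overall IE_2 order: Ca < Si < Al < N < Na.

Na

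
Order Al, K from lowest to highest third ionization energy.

After 2 electrons have been removed, what remains? Al²⁺ still has 1 valence electron; K²⁺ is already 1 electron into the core.
Core electrons are held far more tightly than valence electrons, so K tops the IE_3 order.
Approximate IE_3 values (kJ/mol): Al 2745, K 4420.
So the third ionization energies run Al < K.

Al < K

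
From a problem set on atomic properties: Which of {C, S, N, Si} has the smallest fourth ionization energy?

After 3 electrons have been removed, what remains? C³⁺ still has 1 valence electron; S³⁺ still has 3 valence electrons; N³⁺ still has 2 valence electrons; Si³⁺ still has 1 valence electron.
All are still removing valence electrons, so compare the +3 ions as you would atoms: IE_4 generally rises across a period (higher Z_eff) and falls down a group (larger shell), subject to the usual subshell exceptions.
Valence configurations: C³⁺ [He]2s¹, S³⁺ [Ne]3s²3p¹, N³⁺ [He]2s², Si³⁺ [Ne]3s¹.
Approximate IE_4 values (kJ/mol): C 6223, S 4556, N 7475, Si 4356.
So the fourth ionization energies run Si < S < C < N.

Si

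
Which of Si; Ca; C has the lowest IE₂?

Consider each +1 ion: Si⁺ still has 3 valence electrons; Ca⁺ still has 1 valence electron; C⁺ still has 3 valence electrons.
All are still removing valence electrons, so compare the +1 ions as you would atoms: IE_2 generally rises across a period (higher Z_eff) and falls down a group (larger shell), subject to the usual subshell exceptions.
Valence configurations: Si⁺ [Ne]3s²3p¹, Ca⁺ [Ar]4s¹, C⁺ [He]2s²2p¹.
Approximate IE_2 values (kJ/mol): Si 1577, Ca 1145, C 2353.
Putting it together, IE_2: Ca < Si < C.

Ca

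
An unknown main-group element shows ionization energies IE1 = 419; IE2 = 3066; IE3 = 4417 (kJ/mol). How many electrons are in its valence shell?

1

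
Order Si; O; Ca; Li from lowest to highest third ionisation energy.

The third ionization energy removes an electron from the +2 ion. For each element: Si²⁺ still has 2 valence electrons; O²⁺ still has 4 valence electrons; Ca²⁺ is the bare [Ar] core; Li²⁺ is already 1 electron into the core.
Usually core removal costs more than valence removal, but here the competition is close: a tightly held n=2 valence electron can cost more to remove than an n=3 core electron, so the actual values have to decide it.
Valence configurations: Si²⁺ [Ne]3s², O²⁺ [He]2s²2p².
The numbers (kJ/mol): Si 3232, O 5300, Ca 4912, Li 11815.
Overall IE_3 order: Si < Ca < O < Li.

Si, Ca, O, Li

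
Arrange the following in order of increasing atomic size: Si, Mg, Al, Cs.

Mg is in period 3, group 2; Al is in period 3, group 13; Si is in period 3, group 14; Cs is in period 6, group 1.
Across a period the added protons contract the valence shell; down a group each new principal shell makes the atom larger.
Here both period and group differ, so the two effects have to be weighed against each other.
Al > Si: Al lies to the left of Si in period 3, so the across-period effect alone puts Al larger.
Mg > Al: Mg lies to the left of Al in period 3, so the across-period effect alone puts Mg larger.
Cs > Mg: relative to Mg, both the across-period and down-group shifts push Cs's atomic radius up.
For reference (pm): Mg 139, Al 126, Si 116, Cs 232.
So from smallest to largest: Si < Al < Mg < Cs.

Si < Al < Mg < Cs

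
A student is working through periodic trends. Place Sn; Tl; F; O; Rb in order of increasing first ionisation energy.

O is in period 2, group 16; F is in period 2, group 17; Rb is in period 5, group 1; Sn is in period 5, group 14; Tl is in period 6, group 13.
IE₁ increases left→right with effective nuclear charge and decreases top→bottom as the valence shell moves farther out.
These span different periods and groups, so the two trends combine.
Tl > Rb: the two effects oppose for this pair; the across-period effect wins (589 vs 403 kJ/mol).
Sn > Tl: relative to Tl, both the across-period and down-group shifts push Sn's first ionization energy up.
O > Sn: both effects reinforce here, so O is clearly the higher of the two.
F > O: F lies to the right of O in period 2, so the across-period effect alone puts F higher.
For reference (kJ/mol): O 1314, F 1681, Rb 403, Sn 709, Tl 589.
So from lowest to highest: Rb < Tl < Sn < O < F.

Rb < Tl < Sn < O < F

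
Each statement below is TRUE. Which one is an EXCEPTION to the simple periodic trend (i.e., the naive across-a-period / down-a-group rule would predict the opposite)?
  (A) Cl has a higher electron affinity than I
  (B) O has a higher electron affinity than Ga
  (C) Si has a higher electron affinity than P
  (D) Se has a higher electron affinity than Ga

(C)

The general trend: electron affinity increases across a period and decreases down a group.
(A) Cl (period 3, group 17) vs I (period 5, group 17): the stated order agrees with the simple trend.
(B) O (period 2, group 16) vs Ga (period 4, group 13): the stated order agrees with the simple trend.
(C) Si (period 3, group 14) vs P (period 3, group 15): the stated order contradicts the simple trend.
(D) Se (period 4, group 16) vs Ga (period 4, group 13): the stated order agrees with the simple trend.
The exception is (C): adding an electron to P's half-filled 3p³ is unfavourable, so Si (3p²) has the more exothermic EA.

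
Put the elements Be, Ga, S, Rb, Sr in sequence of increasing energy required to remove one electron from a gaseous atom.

Rb < Sr < Ga < Be < S

Removing the outermost electron gets harder across a period and easier down a group.
Here both period and group differ, so the two effects have to be weighed against each other.
Sr > Rb: Sr lies to the right of Rb in period 5, so the across-period effect alone puts Sr higher.
Ga > Sr: both effects reinforce here, so Ga is clearly the higher of the two.
Be > Ga: the two effects oppose for this pair; the down-group effect wins (900 vs 579 kJ/mol).
S > Be: the two effects oppose for this pair; the across-period effect wins (1000 vs 900 kJ/mol).
Tabulated first ionization energy (kJ/mol): Be 900, S 1000, Ga 579, Rb 403, Sr 550.
So from lowest to highest: Rb < Sr < Ga < Be < S.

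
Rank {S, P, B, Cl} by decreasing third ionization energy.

Cl, B, S, P

After 2 electrons have been removed, what remains? S²⁺ still has 4 valence electrons; P²⁺ still has 3 valence electrons; B²⁺ still has 1 valence electron; Cl²⁺ still has 5 valence electrons.
All are still removing valence electrons, so compare the +2 ions as you would atoms: IE_3 generally rises across a period (higher Z_eff) and falls down a group (larger shell), subject to the usual subshell exceptions.
Valence configurations: S²⁺ [Ne]3s²3p², P²⁺ [Ne]3s²3p¹, B²⁺ [He]2s¹, Cl²⁺ [Ne]3s²3p³.
The numbers (kJ/mol): S 3357, P 2914, B 3660, Cl 3822.
Hence IE_3: P < S < B < Cl.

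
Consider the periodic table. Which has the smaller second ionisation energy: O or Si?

Si

IE_2 is the cost of taking one more electron from the +1 cation: O⁺ still has 5 valence electrons; Si⁺ still has 3 valence electrons.
All are still removing valence electrons, so compare the +1 ions as you would atoms: IE_2 generally rises across a period (higher Z_eff) and falls down a group (larger shell), subject to the usual subshell exceptions.
Valence configurations: O⁺ [He]2s²2p³, Si⁺ [Ne]3s²3p¹.
Approximate IE_2 values (kJ/mol): O 3388, Si 1577.
So the second ionization energies run Si < O.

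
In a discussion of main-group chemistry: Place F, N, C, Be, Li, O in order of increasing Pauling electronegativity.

Li < Be < C < N < O < F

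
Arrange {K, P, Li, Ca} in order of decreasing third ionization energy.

Li, Ca, K, P

IE_3 is the cost of taking one more electron from the +2 cation: K²⁺ is already 1 electron into the core; P²⁺ still has 3 valence electrons; Li²⁺ is already 1 electron into the core; Ca²⁺ is the bare [Ar] core.
Core electrons are held far more tightly than valence electrons, so K, Ca and Li top the IE_3 order.
Tabulated IE_3 (kJ/mol): K 4420, P 2914, Li 11815, Ca 4912.
Hence IE_3: P < K < Ca < Li.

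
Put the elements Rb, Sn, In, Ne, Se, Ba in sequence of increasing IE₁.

IE₁ increases left→right with effective nuclear charge and decreases top→bottom as the valence shell moves farther out.
Here both period and group differ, so the two effects have to be weighed against each other.
Ba > Rb: the two effects oppose for this pair; the across-period effect wins (503 vs 403 kJ/mol).
In > Ba: both effects reinforce here, so In is clearly the higher of the two.
Sn > In: Sn lies to the right of In in period 5, so the across-period effect alone puts Sn higher.
Se > Sn: relative to Sn, both the across-period and down-group shifts push Se's first ionization energy up.
Ne > Se: relative to Se, both the across-period and down-group shifts push Ne's first ionization energy up.
Approximate values (kJ/mol): Ne 2081, Se 941, Rb 403, In 558, Sn 709, Ba 503.
So from lowest to highest: Rb < Ba < In < Sn < Se < Ne.

Rb < Ba < In < Sn < Se < Ne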